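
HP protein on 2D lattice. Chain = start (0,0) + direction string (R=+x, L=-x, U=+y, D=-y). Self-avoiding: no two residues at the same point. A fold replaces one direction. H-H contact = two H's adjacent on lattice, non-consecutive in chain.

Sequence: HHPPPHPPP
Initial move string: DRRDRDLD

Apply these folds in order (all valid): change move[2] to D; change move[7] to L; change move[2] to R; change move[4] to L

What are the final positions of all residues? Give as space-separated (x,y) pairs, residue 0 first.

Initial moves: DRRDRDLD
Fold: move[2]->D => DRDDRDLD (positions: [(0, 0), (0, -1), (1, -1), (1, -2), (1, -3), (2, -3), (2, -4), (1, -4), (1, -5)])
Fold: move[7]->L => DRDDRDLL (positions: [(0, 0), (0, -1), (1, -1), (1, -2), (1, -3), (2, -3), (2, -4), (1, -4), (0, -4)])
Fold: move[2]->R => DRRDRDLL (positions: [(0, 0), (0, -1), (1, -1), (2, -1), (2, -2), (3, -2), (3, -3), (2, -3), (1, -3)])
Fold: move[4]->L => DRRDLDLL (positions: [(0, 0), (0, -1), (1, -1), (2, -1), (2, -2), (1, -2), (1, -3), (0, -3), (-1, -3)])

Answer: (0,0) (0,-1) (1,-1) (2,-1) (2,-2) (1,-2) (1,-3) (0,-3) (-1,-3)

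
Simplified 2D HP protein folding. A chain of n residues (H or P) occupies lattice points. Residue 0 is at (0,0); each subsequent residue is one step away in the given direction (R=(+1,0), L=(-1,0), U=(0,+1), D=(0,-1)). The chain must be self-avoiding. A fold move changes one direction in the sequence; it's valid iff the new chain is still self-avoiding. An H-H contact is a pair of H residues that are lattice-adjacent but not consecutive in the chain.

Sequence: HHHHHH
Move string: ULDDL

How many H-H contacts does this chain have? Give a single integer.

Answer: 1

Derivation:
Positions: [(0, 0), (0, 1), (-1, 1), (-1, 0), (-1, -1), (-2, -1)]
H-H contact: residue 0 @(0,0) - residue 3 @(-1, 0)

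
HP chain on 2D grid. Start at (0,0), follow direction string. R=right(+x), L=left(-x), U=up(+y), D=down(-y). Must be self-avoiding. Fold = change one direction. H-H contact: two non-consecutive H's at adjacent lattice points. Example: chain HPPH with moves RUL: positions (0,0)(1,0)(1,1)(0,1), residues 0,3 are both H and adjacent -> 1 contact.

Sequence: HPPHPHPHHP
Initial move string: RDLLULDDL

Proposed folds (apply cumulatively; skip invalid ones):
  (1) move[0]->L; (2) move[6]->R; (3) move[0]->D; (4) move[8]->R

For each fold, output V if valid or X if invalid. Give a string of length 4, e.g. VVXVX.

Answer: VXVV

Derivation:
Initial: RDLLULDDL -> [(0, 0), (1, 0), (1, -1), (0, -1), (-1, -1), (-1, 0), (-2, 0), (-2, -1), (-2, -2), (-3, -2)]
Fold 1: move[0]->L => LDLLULDDL VALID
Fold 2: move[6]->R => LDLLULRDL INVALID (collision), skipped
Fold 3: move[0]->D => DDLLULDDL VALID
Fold 4: move[8]->R => DDLLULDDR VALID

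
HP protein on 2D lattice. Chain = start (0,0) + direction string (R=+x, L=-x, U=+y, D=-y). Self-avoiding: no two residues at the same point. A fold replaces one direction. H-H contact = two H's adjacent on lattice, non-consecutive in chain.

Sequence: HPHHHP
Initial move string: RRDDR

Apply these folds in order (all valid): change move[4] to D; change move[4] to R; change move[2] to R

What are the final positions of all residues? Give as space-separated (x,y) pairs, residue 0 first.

Initial moves: RRDDR
Fold: move[4]->D => RRDDD (positions: [(0, 0), (1, 0), (2, 0), (2, -1), (2, -2), (2, -3)])
Fold: move[4]->R => RRDDR (positions: [(0, 0), (1, 0), (2, 0), (2, -1), (2, -2), (3, -2)])
Fold: move[2]->R => RRRDR (positions: [(0, 0), (1, 0), (2, 0), (3, 0), (3, -1), (4, -1)])

Answer: (0,0) (1,0) (2,0) (3,0) (3,-1) (4,-1)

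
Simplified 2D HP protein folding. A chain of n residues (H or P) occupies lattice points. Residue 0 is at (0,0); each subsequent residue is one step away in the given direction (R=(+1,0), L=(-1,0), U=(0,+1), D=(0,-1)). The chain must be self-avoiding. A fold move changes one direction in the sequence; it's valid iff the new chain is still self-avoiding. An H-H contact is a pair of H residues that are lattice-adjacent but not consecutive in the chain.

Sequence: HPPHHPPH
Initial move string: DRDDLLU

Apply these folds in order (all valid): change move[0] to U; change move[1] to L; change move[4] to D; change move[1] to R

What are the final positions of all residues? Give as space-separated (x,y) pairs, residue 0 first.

Initial moves: DRDDLLU
Fold: move[0]->U => URDDLLU (positions: [(0, 0), (0, 1), (1, 1), (1, 0), (1, -1), (0, -1), (-1, -1), (-1, 0)])
Fold: move[1]->L => ULDDLLU (positions: [(0, 0), (0, 1), (-1, 1), (-1, 0), (-1, -1), (-2, -1), (-3, -1), (-3, 0)])
Fold: move[4]->D => ULDDDLU (positions: [(0, 0), (0, 1), (-1, 1), (-1, 0), (-1, -1), (-1, -2), (-2, -2), (-2, -1)])
Fold: move[1]->R => URDDDLU (positions: [(0, 0), (0, 1), (1, 1), (1, 0), (1, -1), (1, -2), (0, -2), (0, -1)])

Answer: (0,0) (0,1) (1,1) (1,0) (1,-1) (1,-2) (0,-2) (0,-1)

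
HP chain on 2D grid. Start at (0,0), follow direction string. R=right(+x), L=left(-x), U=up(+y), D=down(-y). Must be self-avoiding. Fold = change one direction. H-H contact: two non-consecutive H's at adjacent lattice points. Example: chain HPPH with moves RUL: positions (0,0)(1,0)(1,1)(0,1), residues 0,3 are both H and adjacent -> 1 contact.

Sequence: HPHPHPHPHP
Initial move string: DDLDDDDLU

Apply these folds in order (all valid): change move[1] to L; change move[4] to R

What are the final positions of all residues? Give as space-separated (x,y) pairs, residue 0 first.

Initial moves: DDLDDDDLU
Fold: move[1]->L => DLLDDDDLU (positions: [(0, 0), (0, -1), (-1, -1), (-2, -1), (-2, -2), (-2, -3), (-2, -4), (-2, -5), (-3, -5), (-3, -4)])
Fold: move[4]->R => DLLDRDDLU (positions: [(0, 0), (0, -1), (-1, -1), (-2, -1), (-2, -2), (-1, -2), (-1, -3), (-1, -4), (-2, -4), (-2, -3)])

Answer: (0,0) (0,-1) (-1,-1) (-2,-1) (-2,-2) (-1,-2) (-1,-3) (-1,-4) (-2,-4) (-2,-3)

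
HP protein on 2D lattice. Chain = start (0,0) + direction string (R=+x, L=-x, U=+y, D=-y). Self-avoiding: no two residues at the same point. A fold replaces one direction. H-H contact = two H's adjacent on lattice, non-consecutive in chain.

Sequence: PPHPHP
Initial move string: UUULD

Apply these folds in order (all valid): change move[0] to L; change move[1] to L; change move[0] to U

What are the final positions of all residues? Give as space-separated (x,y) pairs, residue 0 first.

Answer: (0,0) (0,1) (-1,1) (-1,2) (-2,2) (-2,1)

Derivation:
Initial moves: UUULD
Fold: move[0]->L => LUULD (positions: [(0, 0), (-1, 0), (-1, 1), (-1, 2), (-2, 2), (-2, 1)])
Fold: move[1]->L => LLULD (positions: [(0, 0), (-1, 0), (-2, 0), (-2, 1), (-3, 1), (-3, 0)])
Fold: move[0]->U => ULULD (positions: [(0, 0), (0, 1), (-1, 1), (-1, 2), (-2, 2), (-2, 1)])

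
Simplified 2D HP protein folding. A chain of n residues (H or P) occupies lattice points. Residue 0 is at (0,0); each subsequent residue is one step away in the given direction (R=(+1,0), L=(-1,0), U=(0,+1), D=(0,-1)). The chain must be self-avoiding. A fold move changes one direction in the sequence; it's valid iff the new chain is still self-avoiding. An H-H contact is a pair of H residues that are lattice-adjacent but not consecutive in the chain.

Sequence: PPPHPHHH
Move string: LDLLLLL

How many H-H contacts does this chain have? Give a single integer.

Positions: [(0, 0), (-1, 0), (-1, -1), (-2, -1), (-3, -1), (-4, -1), (-5, -1), (-6, -1)]
No H-H contacts found.

Answer: 0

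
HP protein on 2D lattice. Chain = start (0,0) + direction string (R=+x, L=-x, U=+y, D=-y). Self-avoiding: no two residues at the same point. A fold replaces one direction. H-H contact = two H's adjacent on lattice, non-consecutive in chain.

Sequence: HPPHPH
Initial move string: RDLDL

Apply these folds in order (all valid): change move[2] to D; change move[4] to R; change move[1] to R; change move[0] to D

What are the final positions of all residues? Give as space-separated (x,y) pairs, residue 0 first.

Answer: (0,0) (0,-1) (1,-1) (1,-2) (1,-3) (2,-3)

Derivation:
Initial moves: RDLDL
Fold: move[2]->D => RDDDL (positions: [(0, 0), (1, 0), (1, -1), (1, -2), (1, -3), (0, -3)])
Fold: move[4]->R => RDDDR (positions: [(0, 0), (1, 0), (1, -1), (1, -2), (1, -3), (2, -3)])
Fold: move[1]->R => RRDDR (positions: [(0, 0), (1, 0), (2, 0), (2, -1), (2, -2), (3, -2)])
Fold: move[0]->D => DRDDR (positions: [(0, 0), (0, -1), (1, -1), (1, -2), (1, -3), (2, -3)])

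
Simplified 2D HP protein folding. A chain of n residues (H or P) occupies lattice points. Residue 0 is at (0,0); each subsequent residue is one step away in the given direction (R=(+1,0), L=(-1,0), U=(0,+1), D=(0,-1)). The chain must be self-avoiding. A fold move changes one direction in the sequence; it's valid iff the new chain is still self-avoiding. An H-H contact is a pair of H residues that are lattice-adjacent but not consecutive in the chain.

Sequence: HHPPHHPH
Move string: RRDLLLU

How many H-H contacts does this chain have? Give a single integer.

Positions: [(0, 0), (1, 0), (2, 0), (2, -1), (1, -1), (0, -1), (-1, -1), (-1, 0)]
H-H contact: residue 0 @(0,0) - residue 7 @(-1, 0)
H-H contact: residue 0 @(0,0) - residue 5 @(0, -1)
H-H contact: residue 1 @(1,0) - residue 4 @(1, -1)

Answer: 3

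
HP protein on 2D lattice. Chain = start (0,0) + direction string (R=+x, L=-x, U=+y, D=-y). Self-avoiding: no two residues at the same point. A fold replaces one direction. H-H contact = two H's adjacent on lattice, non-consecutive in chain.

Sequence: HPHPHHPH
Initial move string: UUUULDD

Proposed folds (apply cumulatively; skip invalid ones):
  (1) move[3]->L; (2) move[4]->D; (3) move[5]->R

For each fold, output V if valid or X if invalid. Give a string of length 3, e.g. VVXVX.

Answer: VVX

Derivation:
Initial: UUUULDD -> [(0, 0), (0, 1), (0, 2), (0, 3), (0, 4), (-1, 4), (-1, 3), (-1, 2)]
Fold 1: move[3]->L => UUULLDD VALID
Fold 2: move[4]->D => UUULDDD VALID
Fold 3: move[5]->R => UUULDRD INVALID (collision), skipped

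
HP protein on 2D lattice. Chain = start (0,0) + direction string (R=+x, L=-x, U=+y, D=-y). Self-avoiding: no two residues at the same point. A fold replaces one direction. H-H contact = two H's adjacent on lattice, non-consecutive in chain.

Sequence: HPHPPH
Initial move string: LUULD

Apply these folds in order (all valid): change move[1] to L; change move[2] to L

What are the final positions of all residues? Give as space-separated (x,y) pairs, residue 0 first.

Answer: (0,0) (-1,0) (-2,0) (-3,0) (-4,0) (-4,-1)

Derivation:
Initial moves: LUULD
Fold: move[1]->L => LLULD (positions: [(0, 0), (-1, 0), (-2, 0), (-2, 1), (-3, 1), (-3, 0)])
Fold: move[2]->L => LLLLD (positions: [(0, 0), (-1, 0), (-2, 0), (-3, 0), (-4, 0), (-4, -1)])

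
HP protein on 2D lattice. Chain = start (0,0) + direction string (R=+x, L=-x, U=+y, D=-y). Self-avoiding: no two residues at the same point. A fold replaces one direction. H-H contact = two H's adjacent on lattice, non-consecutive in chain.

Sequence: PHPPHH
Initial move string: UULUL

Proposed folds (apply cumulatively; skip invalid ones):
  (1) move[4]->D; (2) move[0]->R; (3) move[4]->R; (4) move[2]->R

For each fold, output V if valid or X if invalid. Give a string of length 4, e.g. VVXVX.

Answer: XVVV

Derivation:
Initial: UULUL -> [(0, 0), (0, 1), (0, 2), (-1, 2), (-1, 3), (-2, 3)]
Fold 1: move[4]->D => UULUD INVALID (collision), skipped
Fold 2: move[0]->R => RULUL VALID
Fold 3: move[4]->R => RULUR VALID
Fold 4: move[2]->R => RURUR VALID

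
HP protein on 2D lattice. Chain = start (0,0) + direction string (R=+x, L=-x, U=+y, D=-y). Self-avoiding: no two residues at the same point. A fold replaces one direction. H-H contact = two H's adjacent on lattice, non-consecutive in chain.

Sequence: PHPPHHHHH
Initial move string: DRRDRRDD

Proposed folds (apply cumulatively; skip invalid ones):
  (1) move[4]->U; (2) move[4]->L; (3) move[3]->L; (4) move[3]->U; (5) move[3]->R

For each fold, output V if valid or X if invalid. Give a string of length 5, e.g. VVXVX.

Answer: XXXVV

Derivation:
Initial: DRRDRRDD -> [(0, 0), (0, -1), (1, -1), (2, -1), (2, -2), (3, -2), (4, -2), (4, -3), (4, -4)]
Fold 1: move[4]->U => DRRDURDD INVALID (collision), skipped
Fold 2: move[4]->L => DRRDLRDD INVALID (collision), skipped
Fold 3: move[3]->L => DRRLRRDD INVALID (collision), skipped
Fold 4: move[3]->U => DRRURRDD VALID
Fold 5: move[3]->R => DRRRRRDD VALID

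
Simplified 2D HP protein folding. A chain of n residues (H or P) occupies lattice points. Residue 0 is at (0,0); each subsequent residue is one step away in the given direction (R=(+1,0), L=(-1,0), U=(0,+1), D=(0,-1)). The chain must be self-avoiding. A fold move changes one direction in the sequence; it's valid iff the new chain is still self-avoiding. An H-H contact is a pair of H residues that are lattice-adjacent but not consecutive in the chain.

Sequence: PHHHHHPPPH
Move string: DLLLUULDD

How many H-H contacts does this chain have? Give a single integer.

Positions: [(0, 0), (0, -1), (-1, -1), (-2, -1), (-3, -1), (-3, 0), (-3, 1), (-4, 1), (-4, 0), (-4, -1)]
H-H contact: residue 4 @(-3,-1) - residue 9 @(-4, -1)

Answer: 1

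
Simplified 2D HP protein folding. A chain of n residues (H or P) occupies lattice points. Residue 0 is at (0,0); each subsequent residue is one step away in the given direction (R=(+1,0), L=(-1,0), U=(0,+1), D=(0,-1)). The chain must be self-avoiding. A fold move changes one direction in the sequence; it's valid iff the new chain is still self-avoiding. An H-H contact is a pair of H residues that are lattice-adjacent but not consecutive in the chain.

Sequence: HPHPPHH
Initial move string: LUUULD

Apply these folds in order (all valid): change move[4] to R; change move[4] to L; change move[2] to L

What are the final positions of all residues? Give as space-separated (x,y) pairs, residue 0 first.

Initial moves: LUUULD
Fold: move[4]->R => LUUURD (positions: [(0, 0), (-1, 0), (-1, 1), (-1, 2), (-1, 3), (0, 3), (0, 2)])
Fold: move[4]->L => LUUULD (positions: [(0, 0), (-1, 0), (-1, 1), (-1, 2), (-1, 3), (-2, 3), (-2, 2)])
Fold: move[2]->L => LULULD (positions: [(0, 0), (-1, 0), (-1, 1), (-2, 1), (-2, 2), (-3, 2), (-3, 1)])

Answer: (0,0) (-1,0) (-1,1) (-2,1) (-2,2) (-3,2) (-3,1)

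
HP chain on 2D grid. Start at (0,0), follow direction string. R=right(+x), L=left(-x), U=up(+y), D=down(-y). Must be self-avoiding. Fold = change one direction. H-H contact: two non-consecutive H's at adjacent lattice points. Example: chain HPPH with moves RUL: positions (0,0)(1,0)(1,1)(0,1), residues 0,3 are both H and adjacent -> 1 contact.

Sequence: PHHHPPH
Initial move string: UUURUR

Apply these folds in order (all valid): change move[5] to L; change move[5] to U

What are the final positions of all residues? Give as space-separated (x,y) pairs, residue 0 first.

Initial moves: UUURUR
Fold: move[5]->L => UUURUL (positions: [(0, 0), (0, 1), (0, 2), (0, 3), (1, 3), (1, 4), (0, 4)])
Fold: move[5]->U => UUURUU (positions: [(0, 0), (0, 1), (0, 2), (0, 3), (1, 3), (1, 4), (1, 5)])

Answer: (0,0) (0,1) (0,2) (0,3) (1,3) (1,4) (1,5)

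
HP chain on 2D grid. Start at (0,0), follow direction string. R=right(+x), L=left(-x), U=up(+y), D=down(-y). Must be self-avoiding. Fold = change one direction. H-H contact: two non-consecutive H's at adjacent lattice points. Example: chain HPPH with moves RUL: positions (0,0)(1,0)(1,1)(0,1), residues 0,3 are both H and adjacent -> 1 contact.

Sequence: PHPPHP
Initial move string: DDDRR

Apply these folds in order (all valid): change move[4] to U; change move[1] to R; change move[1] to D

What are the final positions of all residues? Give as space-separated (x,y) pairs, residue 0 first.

Answer: (0,0) (0,-1) (0,-2) (0,-3) (1,-3) (1,-2)

Derivation:
Initial moves: DDDRR
Fold: move[4]->U => DDDRU (positions: [(0, 0), (0, -1), (0, -2), (0, -3), (1, -3), (1, -2)])
Fold: move[1]->R => DRDRU (positions: [(0, 0), (0, -1), (1, -1), (1, -2), (2, -2), (2, -1)])
Fold: move[1]->D => DDDRU (positions: [(0, 0), (0, -1), (0, -2), (0, -3), (1, -3), (1, -2)])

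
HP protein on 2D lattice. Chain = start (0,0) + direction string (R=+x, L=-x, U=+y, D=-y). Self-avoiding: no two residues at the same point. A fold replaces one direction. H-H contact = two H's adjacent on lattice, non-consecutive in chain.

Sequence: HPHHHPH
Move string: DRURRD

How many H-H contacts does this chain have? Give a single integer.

Answer: 1

Derivation:
Positions: [(0, 0), (0, -1), (1, -1), (1, 0), (2, 0), (3, 0), (3, -1)]
H-H contact: residue 0 @(0,0) - residue 3 @(1, 0)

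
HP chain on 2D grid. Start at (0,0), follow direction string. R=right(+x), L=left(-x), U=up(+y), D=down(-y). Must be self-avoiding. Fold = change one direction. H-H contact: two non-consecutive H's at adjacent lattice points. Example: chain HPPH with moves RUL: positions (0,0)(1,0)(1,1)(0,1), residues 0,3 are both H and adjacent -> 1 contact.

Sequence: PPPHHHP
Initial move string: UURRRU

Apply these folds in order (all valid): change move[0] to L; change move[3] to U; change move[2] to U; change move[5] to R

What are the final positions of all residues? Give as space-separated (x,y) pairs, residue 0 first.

Initial moves: UURRRU
Fold: move[0]->L => LURRRU (positions: [(0, 0), (-1, 0), (-1, 1), (0, 1), (1, 1), (2, 1), (2, 2)])
Fold: move[3]->U => LURURU (positions: [(0, 0), (-1, 0), (-1, 1), (0, 1), (0, 2), (1, 2), (1, 3)])
Fold: move[2]->U => LUUURU (positions: [(0, 0), (-1, 0), (-1, 1), (-1, 2), (-1, 3), (0, 3), (0, 4)])
Fold: move[5]->R => LUUURR (positions: [(0, 0), (-1, 0), (-1, 1), (-1, 2), (-1, 3), (0, 3), (1, 3)])

Answer: (0,0) (-1,0) (-1,1) (-1,2) (-1,3) (0,3) (1,3)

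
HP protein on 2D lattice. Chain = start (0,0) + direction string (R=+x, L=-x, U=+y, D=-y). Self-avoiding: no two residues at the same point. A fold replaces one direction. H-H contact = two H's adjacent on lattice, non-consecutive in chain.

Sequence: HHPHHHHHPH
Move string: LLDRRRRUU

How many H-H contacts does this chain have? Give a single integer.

Answer: 2

Derivation:
Positions: [(0, 0), (-1, 0), (-2, 0), (-2, -1), (-1, -1), (0, -1), (1, -1), (2, -1), (2, 0), (2, 1)]
H-H contact: residue 0 @(0,0) - residue 5 @(0, -1)
H-H contact: residue 1 @(-1,0) - residue 4 @(-1, -1)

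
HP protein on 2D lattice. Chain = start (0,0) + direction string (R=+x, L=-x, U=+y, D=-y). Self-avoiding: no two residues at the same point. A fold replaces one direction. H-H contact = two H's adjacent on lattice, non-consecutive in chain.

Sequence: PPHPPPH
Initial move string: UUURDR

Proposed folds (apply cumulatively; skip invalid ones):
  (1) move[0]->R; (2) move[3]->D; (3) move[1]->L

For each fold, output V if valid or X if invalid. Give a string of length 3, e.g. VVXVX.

Initial: UUURDR -> [(0, 0), (0, 1), (0, 2), (0, 3), (1, 3), (1, 2), (2, 2)]
Fold 1: move[0]->R => RUURDR VALID
Fold 2: move[3]->D => RUUDDR INVALID (collision), skipped
Fold 3: move[1]->L => RLURDR INVALID (collision), skipped

Answer: VXX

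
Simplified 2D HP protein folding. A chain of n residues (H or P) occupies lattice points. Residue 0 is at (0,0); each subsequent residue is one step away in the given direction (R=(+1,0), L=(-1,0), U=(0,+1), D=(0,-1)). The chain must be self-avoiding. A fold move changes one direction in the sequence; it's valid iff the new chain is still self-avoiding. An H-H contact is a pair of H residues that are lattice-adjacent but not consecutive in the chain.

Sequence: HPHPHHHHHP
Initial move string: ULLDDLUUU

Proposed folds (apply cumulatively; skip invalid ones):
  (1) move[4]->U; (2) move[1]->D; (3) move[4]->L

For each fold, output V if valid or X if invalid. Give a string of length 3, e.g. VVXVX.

Initial: ULLDDLUUU -> [(0, 0), (0, 1), (-1, 1), (-2, 1), (-2, 0), (-2, -1), (-3, -1), (-3, 0), (-3, 1), (-3, 2)]
Fold 1: move[4]->U => ULLDULUUU INVALID (collision), skipped
Fold 2: move[1]->D => UDLDDLUUU INVALID (collision), skipped
Fold 3: move[4]->L => ULLDLLUUU VALID

Answer: XXV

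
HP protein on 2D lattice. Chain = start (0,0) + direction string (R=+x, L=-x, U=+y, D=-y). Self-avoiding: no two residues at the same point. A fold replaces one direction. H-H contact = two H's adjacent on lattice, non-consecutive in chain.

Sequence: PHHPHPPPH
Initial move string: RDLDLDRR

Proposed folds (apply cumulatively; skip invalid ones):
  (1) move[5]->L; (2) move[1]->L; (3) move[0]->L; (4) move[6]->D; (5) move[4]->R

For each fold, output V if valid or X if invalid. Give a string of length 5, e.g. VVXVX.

Initial: RDLDLDRR -> [(0, 0), (1, 0), (1, -1), (0, -1), (0, -2), (-1, -2), (-1, -3), (0, -3), (1, -3)]
Fold 1: move[5]->L => RDLDLLRR INVALID (collision), skipped
Fold 2: move[1]->L => RLLDLDRR INVALID (collision), skipped
Fold 3: move[0]->L => LDLDLDRR VALID
Fold 4: move[6]->D => LDLDLDDR VALID
Fold 5: move[4]->R => LDLDRDDR VALID

Answer: XXVVV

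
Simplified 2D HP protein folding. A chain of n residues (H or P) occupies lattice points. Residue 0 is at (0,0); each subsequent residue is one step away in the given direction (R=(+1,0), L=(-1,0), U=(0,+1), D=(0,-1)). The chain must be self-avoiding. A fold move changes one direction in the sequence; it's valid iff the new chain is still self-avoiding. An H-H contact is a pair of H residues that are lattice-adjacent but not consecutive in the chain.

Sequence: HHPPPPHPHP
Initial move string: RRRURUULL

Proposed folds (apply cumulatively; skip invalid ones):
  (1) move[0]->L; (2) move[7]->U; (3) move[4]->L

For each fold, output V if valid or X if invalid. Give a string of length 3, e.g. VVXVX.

Initial: RRRURUULL -> [(0, 0), (1, 0), (2, 0), (3, 0), (3, 1), (4, 1), (4, 2), (4, 3), (3, 3), (2, 3)]
Fold 1: move[0]->L => LRRURUULL INVALID (collision), skipped
Fold 2: move[7]->U => RRRURUUUL VALID
Fold 3: move[4]->L => RRRULUUUL VALID

Answer: XVV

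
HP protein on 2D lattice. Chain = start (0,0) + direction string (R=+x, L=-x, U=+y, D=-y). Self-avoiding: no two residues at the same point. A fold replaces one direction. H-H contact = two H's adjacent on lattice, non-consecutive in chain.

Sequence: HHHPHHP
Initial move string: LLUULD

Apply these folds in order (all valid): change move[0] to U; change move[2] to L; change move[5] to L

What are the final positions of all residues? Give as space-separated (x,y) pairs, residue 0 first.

Answer: (0,0) (0,1) (-1,1) (-2,1) (-2,2) (-3,2) (-4,2)

Derivation:
Initial moves: LLUULD
Fold: move[0]->U => ULUULD (positions: [(0, 0), (0, 1), (-1, 1), (-1, 2), (-1, 3), (-2, 3), (-2, 2)])
Fold: move[2]->L => ULLULD (positions: [(0, 0), (0, 1), (-1, 1), (-2, 1), (-2, 2), (-3, 2), (-3, 1)])
Fold: move[5]->L => ULLULL (positions: [(0, 0), (0, 1), (-1, 1), (-2, 1), (-2, 2), (-3, 2), (-4, 2)])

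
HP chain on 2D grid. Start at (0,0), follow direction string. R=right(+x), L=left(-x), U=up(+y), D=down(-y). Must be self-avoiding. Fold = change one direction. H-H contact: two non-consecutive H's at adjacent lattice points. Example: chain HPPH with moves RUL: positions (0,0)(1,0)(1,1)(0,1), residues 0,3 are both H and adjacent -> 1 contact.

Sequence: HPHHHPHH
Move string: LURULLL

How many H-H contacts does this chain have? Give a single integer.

Positions: [(0, 0), (-1, 0), (-1, 1), (0, 1), (0, 2), (-1, 2), (-2, 2), (-3, 2)]
H-H contact: residue 0 @(0,0) - residue 3 @(0, 1)

Answer: 1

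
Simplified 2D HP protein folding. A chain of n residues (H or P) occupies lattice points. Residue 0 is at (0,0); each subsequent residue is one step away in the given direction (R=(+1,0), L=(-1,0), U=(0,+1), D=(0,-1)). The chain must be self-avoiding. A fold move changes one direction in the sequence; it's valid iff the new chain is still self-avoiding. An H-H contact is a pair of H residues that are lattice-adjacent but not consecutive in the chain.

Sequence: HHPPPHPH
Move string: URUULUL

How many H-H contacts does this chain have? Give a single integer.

Answer: 0

Derivation:
Positions: [(0, 0), (0, 1), (1, 1), (1, 2), (1, 3), (0, 3), (0, 4), (-1, 4)]
No H-H contacts found.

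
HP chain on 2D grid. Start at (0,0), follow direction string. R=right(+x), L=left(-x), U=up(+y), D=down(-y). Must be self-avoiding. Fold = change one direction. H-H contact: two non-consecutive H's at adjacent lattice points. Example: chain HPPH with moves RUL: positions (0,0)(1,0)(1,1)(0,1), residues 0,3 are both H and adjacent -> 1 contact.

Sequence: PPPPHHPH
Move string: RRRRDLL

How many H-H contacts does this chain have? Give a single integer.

Answer: 0

Derivation:
Positions: [(0, 0), (1, 0), (2, 0), (3, 0), (4, 0), (4, -1), (3, -1), (2, -1)]
No H-H contacts found.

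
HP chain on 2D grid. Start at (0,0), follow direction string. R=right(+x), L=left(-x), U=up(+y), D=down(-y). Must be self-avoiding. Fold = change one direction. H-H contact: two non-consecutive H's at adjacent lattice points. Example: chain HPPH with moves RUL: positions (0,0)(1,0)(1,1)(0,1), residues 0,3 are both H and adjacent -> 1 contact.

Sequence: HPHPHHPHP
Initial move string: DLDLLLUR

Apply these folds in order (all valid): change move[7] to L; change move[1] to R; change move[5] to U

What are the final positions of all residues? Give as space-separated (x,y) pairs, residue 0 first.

Answer: (0,0) (0,-1) (1,-1) (1,-2) (0,-2) (-1,-2) (-1,-1) (-1,0) (-2,0)

Derivation:
Initial moves: DLDLLLUR
Fold: move[7]->L => DLDLLLUL (positions: [(0, 0), (0, -1), (-1, -1), (-1, -2), (-2, -2), (-3, -2), (-4, -2), (-4, -1), (-5, -1)])
Fold: move[1]->R => DRDLLLUL (positions: [(0, 0), (0, -1), (1, -1), (1, -2), (0, -2), (-1, -2), (-2, -2), (-2, -1), (-3, -1)])
Fold: move[5]->U => DRDLLUUL (positions: [(0, 0), (0, -1), (1, -1), (1, -2), (0, -2), (-1, -2), (-1, -1), (-1, 0), (-2, 0)])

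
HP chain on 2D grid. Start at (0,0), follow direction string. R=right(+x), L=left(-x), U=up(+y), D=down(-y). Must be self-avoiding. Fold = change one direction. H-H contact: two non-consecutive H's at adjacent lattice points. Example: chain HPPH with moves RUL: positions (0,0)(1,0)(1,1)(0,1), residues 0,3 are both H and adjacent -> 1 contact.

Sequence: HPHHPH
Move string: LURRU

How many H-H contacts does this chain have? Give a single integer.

Answer: 1

Derivation:
Positions: [(0, 0), (-1, 0), (-1, 1), (0, 1), (1, 1), (1, 2)]
H-H contact: residue 0 @(0,0) - residue 3 @(0, 1)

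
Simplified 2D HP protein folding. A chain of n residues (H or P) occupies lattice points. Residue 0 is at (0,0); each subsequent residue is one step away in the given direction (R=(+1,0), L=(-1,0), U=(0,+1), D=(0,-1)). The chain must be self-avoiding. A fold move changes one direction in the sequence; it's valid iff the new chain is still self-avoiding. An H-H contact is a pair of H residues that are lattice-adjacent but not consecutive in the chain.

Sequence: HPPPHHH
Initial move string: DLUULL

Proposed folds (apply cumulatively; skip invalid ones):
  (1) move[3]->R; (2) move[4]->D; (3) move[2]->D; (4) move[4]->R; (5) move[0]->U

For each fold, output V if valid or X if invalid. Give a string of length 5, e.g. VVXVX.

Initial: DLUULL -> [(0, 0), (0, -1), (-1, -1), (-1, 0), (-1, 1), (-2, 1), (-3, 1)]
Fold 1: move[3]->R => DLURLL INVALID (collision), skipped
Fold 2: move[4]->D => DLUUDL INVALID (collision), skipped
Fold 3: move[2]->D => DLDULL INVALID (collision), skipped
Fold 4: move[4]->R => DLUURL INVALID (collision), skipped
Fold 5: move[0]->U => ULUULL VALID

Answer: XXXXV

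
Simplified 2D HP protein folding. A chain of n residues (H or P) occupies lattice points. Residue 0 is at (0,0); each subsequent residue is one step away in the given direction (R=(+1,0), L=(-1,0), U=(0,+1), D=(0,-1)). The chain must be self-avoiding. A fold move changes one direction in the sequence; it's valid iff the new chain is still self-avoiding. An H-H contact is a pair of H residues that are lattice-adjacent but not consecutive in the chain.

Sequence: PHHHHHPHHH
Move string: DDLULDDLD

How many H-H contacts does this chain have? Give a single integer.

Answer: 1

Derivation:
Positions: [(0, 0), (0, -1), (0, -2), (-1, -2), (-1, -1), (-2, -1), (-2, -2), (-2, -3), (-3, -3), (-3, -4)]
H-H contact: residue 1 @(0,-1) - residue 4 @(-1, -1)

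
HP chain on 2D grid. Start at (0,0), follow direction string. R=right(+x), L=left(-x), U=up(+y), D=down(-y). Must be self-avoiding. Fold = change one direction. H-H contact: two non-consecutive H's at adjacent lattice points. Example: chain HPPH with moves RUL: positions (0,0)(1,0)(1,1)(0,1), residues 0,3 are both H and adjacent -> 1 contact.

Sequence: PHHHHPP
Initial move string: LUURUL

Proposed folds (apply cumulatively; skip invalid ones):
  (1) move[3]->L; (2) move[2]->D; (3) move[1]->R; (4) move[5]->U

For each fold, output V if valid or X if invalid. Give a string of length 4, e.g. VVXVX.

Initial: LUURUL -> [(0, 0), (-1, 0), (-1, 1), (-1, 2), (0, 2), (0, 3), (-1, 3)]
Fold 1: move[3]->L => LUULUL VALID
Fold 2: move[2]->D => LUDLUL INVALID (collision), skipped
Fold 3: move[1]->R => LRULUL INVALID (collision), skipped
Fold 4: move[5]->U => LUULUU VALID

Answer: VXXV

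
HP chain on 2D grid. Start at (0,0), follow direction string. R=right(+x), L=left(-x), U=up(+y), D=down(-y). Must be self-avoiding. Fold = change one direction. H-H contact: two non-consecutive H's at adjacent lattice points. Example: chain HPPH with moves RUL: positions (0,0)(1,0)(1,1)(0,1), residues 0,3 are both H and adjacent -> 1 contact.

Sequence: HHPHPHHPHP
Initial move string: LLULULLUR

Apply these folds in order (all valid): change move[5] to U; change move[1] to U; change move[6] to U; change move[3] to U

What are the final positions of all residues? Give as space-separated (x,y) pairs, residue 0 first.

Initial moves: LLULULLUR
Fold: move[5]->U => LLULUULUR (positions: [(0, 0), (-1, 0), (-2, 0), (-2, 1), (-3, 1), (-3, 2), (-3, 3), (-4, 3), (-4, 4), (-3, 4)])
Fold: move[1]->U => LUULUULUR (positions: [(0, 0), (-1, 0), (-1, 1), (-1, 2), (-2, 2), (-2, 3), (-2, 4), (-3, 4), (-3, 5), (-2, 5)])
Fold: move[6]->U => LUULUUUUR (positions: [(0, 0), (-1, 0), (-1, 1), (-1, 2), (-2, 2), (-2, 3), (-2, 4), (-2, 5), (-2, 6), (-1, 6)])
Fold: move[3]->U => LUUUUUUUR (positions: [(0, 0), (-1, 0), (-1, 1), (-1, 2), (-1, 3), (-1, 4), (-1, 5), (-1, 6), (-1, 7), (0, 7)])

Answer: (0,0) (-1,0) (-1,1) (-1,2) (-1,3) (-1,4) (-1,5) (-1,6) (-1,7) (0,7)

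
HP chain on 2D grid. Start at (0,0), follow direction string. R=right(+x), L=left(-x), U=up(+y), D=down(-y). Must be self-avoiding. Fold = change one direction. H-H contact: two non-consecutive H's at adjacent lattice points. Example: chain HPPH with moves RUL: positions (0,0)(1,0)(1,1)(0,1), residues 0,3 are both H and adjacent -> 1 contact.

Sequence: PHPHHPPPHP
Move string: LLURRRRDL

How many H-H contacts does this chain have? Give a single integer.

Answer: 1

Derivation:
Positions: [(0, 0), (-1, 0), (-2, 0), (-2, 1), (-1, 1), (0, 1), (1, 1), (2, 1), (2, 0), (1, 0)]
H-H contact: residue 1 @(-1,0) - residue 4 @(-1, 1)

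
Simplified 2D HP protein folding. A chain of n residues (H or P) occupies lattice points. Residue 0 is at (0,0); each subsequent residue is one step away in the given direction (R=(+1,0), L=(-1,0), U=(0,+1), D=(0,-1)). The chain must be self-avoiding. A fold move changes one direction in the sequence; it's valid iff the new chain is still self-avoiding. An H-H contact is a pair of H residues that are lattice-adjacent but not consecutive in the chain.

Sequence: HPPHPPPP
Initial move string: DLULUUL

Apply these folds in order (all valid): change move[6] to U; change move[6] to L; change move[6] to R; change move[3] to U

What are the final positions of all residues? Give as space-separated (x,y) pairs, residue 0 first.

Answer: (0,0) (0,-1) (-1,-1) (-1,0) (-1,1) (-1,2) (-1,3) (0,3)

Derivation:
Initial moves: DLULUUL
Fold: move[6]->U => DLULUUU (positions: [(0, 0), (0, -1), (-1, -1), (-1, 0), (-2, 0), (-2, 1), (-2, 2), (-2, 3)])
Fold: move[6]->L => DLULUUL (positions: [(0, 0), (0, -1), (-1, -1), (-1, 0), (-2, 0), (-2, 1), (-2, 2), (-3, 2)])
Fold: move[6]->R => DLULUUR (positions: [(0, 0), (0, -1), (-1, -1), (-1, 0), (-2, 0), (-2, 1), (-2, 2), (-1, 2)])
Fold: move[3]->U => DLUUUUR (positions: [(0, 0), (0, -1), (-1, -1), (-1, 0), (-1, 1), (-1, 2), (-1, 3), (0, 3)])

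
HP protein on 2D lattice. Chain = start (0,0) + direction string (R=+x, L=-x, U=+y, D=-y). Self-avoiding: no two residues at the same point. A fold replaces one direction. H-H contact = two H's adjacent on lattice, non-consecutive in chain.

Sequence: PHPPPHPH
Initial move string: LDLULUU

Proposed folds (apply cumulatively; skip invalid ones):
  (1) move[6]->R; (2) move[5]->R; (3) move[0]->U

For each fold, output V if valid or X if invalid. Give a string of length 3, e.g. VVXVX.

Initial: LDLULUU -> [(0, 0), (-1, 0), (-1, -1), (-2, -1), (-2, 0), (-3, 0), (-3, 1), (-3, 2)]
Fold 1: move[6]->R => LDLULUR VALID
Fold 2: move[5]->R => LDLULRR INVALID (collision), skipped
Fold 3: move[0]->U => UDLULUR INVALID (collision), skipped

Answer: VXX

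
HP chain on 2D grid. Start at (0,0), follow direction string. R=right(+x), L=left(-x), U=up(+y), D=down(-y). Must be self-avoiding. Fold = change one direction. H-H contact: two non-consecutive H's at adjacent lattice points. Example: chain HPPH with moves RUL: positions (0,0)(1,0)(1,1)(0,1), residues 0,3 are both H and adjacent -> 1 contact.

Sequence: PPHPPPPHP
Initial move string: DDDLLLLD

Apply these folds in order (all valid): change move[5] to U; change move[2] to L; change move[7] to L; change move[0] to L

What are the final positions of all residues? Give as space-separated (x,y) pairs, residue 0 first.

Initial moves: DDDLLLLD
Fold: move[5]->U => DDDLLULD (positions: [(0, 0), (0, -1), (0, -2), (0, -3), (-1, -3), (-2, -3), (-2, -2), (-3, -2), (-3, -3)])
Fold: move[2]->L => DDLLLULD (positions: [(0, 0), (0, -1), (0, -2), (-1, -2), (-2, -2), (-3, -2), (-3, -1), (-4, -1), (-4, -2)])
Fold: move[7]->L => DDLLLULL (positions: [(0, 0), (0, -1), (0, -2), (-1, -2), (-2, -2), (-3, -2), (-3, -1), (-4, -1), (-5, -1)])
Fold: move[0]->L => LDLLLULL (positions: [(0, 0), (-1, 0), (-1, -1), (-2, -1), (-3, -1), (-4, -1), (-4, 0), (-5, 0), (-6, 0)])

Answer: (0,0) (-1,0) (-1,-1) (-2,-1) (-3,-1) (-4,-1) (-4,0) (-5,0) (-6,0)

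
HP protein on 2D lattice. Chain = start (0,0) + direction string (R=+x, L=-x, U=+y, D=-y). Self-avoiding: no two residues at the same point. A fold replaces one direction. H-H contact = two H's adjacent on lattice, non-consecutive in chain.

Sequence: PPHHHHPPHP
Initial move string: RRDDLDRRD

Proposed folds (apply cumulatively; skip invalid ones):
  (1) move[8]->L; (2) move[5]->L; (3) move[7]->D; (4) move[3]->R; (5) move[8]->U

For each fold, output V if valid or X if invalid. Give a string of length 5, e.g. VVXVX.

Answer: XXVXX

Derivation:
Initial: RRDDLDRRD -> [(0, 0), (1, 0), (2, 0), (2, -1), (2, -2), (1, -2), (1, -3), (2, -3), (3, -3), (3, -4)]
Fold 1: move[8]->L => RRDDLDRRL INVALID (collision), skipped
Fold 2: move[5]->L => RRDDLLRRD INVALID (collision), skipped
Fold 3: move[7]->D => RRDDLDRDD VALID
Fold 4: move[3]->R => RRDRLDRDD INVALID (collision), skipped
Fold 5: move[8]->U => RRDDLDRDU INVALID (collision), skipped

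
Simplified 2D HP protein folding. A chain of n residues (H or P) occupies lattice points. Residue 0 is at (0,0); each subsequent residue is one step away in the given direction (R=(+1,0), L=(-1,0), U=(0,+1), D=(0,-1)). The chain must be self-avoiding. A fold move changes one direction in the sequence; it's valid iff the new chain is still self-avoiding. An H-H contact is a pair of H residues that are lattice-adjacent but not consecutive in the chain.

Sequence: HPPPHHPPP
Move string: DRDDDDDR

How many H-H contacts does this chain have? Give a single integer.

Answer: 0

Derivation:
Positions: [(0, 0), (0, -1), (1, -1), (1, -2), (1, -3), (1, -4), (1, -5), (1, -6), (2, -6)]
No H-H contacts found.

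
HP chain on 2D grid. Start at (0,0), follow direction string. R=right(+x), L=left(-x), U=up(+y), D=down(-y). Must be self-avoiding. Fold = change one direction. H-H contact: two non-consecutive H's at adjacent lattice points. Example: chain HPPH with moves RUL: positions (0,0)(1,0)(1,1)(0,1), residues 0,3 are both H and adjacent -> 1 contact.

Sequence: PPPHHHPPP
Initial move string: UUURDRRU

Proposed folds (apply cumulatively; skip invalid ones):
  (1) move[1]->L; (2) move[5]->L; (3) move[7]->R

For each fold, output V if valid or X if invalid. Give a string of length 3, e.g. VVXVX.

Initial: UUURDRRU -> [(0, 0), (0, 1), (0, 2), (0, 3), (1, 3), (1, 2), (2, 2), (3, 2), (3, 3)]
Fold 1: move[1]->L => ULURDRRU INVALID (collision), skipped
Fold 2: move[5]->L => UUURDLRU INVALID (collision), skipped
Fold 3: move[7]->R => UUURDRRR VALID

Answer: XXV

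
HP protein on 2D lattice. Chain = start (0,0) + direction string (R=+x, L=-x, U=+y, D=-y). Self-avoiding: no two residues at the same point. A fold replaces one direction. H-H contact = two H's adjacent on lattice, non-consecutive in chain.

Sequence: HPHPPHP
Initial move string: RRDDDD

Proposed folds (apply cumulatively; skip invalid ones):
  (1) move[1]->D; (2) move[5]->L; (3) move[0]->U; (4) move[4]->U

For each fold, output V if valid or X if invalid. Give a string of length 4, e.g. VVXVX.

Initial: RRDDDD -> [(0, 0), (1, 0), (2, 0), (2, -1), (2, -2), (2, -3), (2, -4)]
Fold 1: move[1]->D => RDDDDD VALID
Fold 2: move[5]->L => RDDDDL VALID
Fold 3: move[0]->U => UDDDDL INVALID (collision), skipped
Fold 4: move[4]->U => RDDDUL INVALID (collision), skipped

Answer: VVXX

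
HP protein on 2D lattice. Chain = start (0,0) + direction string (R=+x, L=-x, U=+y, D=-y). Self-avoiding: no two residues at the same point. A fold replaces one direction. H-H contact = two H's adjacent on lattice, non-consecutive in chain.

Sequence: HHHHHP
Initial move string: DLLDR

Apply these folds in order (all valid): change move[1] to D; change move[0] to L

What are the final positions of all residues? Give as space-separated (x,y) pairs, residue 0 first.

Answer: (0,0) (-1,0) (-1,-1) (-2,-1) (-2,-2) (-1,-2)

Derivation:
Initial moves: DLLDR
Fold: move[1]->D => DDLDR (positions: [(0, 0), (0, -1), (0, -2), (-1, -2), (-1, -3), (0, -3)])
Fold: move[0]->L => LDLDR (positions: [(0, 0), (-1, 0), (-1, -1), (-2, -1), (-2, -2), (-1, -2)])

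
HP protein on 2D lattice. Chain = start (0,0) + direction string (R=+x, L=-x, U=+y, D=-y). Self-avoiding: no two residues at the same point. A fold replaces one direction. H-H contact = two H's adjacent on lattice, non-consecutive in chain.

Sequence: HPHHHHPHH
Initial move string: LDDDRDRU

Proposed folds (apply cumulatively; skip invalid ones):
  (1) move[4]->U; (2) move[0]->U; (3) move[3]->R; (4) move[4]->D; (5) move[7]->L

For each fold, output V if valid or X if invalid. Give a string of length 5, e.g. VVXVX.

Initial: LDDDRDRU -> [(0, 0), (-1, 0), (-1, -1), (-1, -2), (-1, -3), (0, -3), (0, -4), (1, -4), (1, -3)]
Fold 1: move[4]->U => LDDDUDRU INVALID (collision), skipped
Fold 2: move[0]->U => UDDDRDRU INVALID (collision), skipped
Fold 3: move[3]->R => LDDRRDRU VALID
Fold 4: move[4]->D => LDDRDDRU VALID
Fold 5: move[7]->L => LDDRDDRL INVALID (collision), skipped

Answer: XXVVX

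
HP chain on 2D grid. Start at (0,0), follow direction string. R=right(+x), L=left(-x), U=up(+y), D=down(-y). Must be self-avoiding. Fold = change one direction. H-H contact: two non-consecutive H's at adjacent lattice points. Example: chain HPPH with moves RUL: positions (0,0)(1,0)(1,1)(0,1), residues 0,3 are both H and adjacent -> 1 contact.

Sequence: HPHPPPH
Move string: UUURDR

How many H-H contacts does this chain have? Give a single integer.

Positions: [(0, 0), (0, 1), (0, 2), (0, 3), (1, 3), (1, 2), (2, 2)]
No H-H contacts found.

Answer: 0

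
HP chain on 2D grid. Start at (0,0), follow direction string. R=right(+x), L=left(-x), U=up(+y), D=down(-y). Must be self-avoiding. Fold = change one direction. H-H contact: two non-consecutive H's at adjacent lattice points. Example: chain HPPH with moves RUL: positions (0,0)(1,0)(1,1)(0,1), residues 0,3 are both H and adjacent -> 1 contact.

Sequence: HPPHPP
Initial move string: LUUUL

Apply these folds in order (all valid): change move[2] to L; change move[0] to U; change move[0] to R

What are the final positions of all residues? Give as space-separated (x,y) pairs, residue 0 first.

Initial moves: LUUUL
Fold: move[2]->L => LULUL (positions: [(0, 0), (-1, 0), (-1, 1), (-2, 1), (-2, 2), (-3, 2)])
Fold: move[0]->U => UULUL (positions: [(0, 0), (0, 1), (0, 2), (-1, 2), (-1, 3), (-2, 3)])
Fold: move[0]->R => RULUL (positions: [(0, 0), (1, 0), (1, 1), (0, 1), (0, 2), (-1, 2)])

Answer: (0,0) (1,0) (1,1) (0,1) (0,2) (-1,2)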